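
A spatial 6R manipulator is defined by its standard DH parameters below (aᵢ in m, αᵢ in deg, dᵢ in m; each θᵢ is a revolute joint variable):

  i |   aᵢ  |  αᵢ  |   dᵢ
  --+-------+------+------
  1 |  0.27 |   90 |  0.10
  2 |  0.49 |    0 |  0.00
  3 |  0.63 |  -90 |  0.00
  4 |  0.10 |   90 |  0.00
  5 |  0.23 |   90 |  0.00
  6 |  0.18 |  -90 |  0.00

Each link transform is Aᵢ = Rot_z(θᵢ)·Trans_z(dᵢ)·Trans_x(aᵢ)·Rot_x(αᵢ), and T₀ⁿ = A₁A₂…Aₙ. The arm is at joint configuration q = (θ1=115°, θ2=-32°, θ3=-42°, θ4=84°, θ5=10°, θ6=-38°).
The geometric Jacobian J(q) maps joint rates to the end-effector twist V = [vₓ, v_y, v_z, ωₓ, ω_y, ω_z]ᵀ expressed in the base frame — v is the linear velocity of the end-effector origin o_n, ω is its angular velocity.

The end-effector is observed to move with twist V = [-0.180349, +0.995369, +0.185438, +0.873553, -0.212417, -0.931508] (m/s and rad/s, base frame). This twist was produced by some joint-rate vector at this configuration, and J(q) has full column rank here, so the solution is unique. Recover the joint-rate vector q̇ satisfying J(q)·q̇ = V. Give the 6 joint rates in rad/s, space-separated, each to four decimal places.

-0.2930 0.9300 -0.3100 -0.9060 0.4650 -0.1930

o_n = [-0.8129, 0.6188, -0.6884]
J₁: ẑ×o_n = [-0.6188, -0.8129, 0.0000], ω = ẑ
J2: z=[0.9063, 0.4226, 0.0000] o=[-0.1141, 0.2447, 0.1000] → [-0.3332, 0.7145, 0.6343, 0.9063, 0.4226, 0.0000]
J3: z=[0.9063, 0.4226, 0.0000] o=[-0.2897, 0.6213, -0.1597] → [-0.2234, 0.4792, 0.2188, 0.9063, 0.4226, 0.0000]
J4: z=[-0.4062, 0.8712, 0.2756] o=[-0.3631, 0.7787, -0.7653] → [0.1111, -0.0927, 0.4568, -0.4062, 0.8712, 0.2756]
J5: z=[-0.0211, 0.2926, -0.9560] o=[-0.4545, 0.7393, -0.7753] → [-0.0898, 0.3445, 0.1074, -0.0211, 0.2926, -0.9560]
J6: z=[0.2414, -0.9264, -0.2889] o=[-0.6776, 0.6848, -0.7871] → [-0.1105, 0.0153, -0.1413, 0.2414, -0.9264, -0.2889]
q̇ = J⁺·V = [-0.2930, 0.9300, -0.3100, -0.9060, 0.4650, -0.1930]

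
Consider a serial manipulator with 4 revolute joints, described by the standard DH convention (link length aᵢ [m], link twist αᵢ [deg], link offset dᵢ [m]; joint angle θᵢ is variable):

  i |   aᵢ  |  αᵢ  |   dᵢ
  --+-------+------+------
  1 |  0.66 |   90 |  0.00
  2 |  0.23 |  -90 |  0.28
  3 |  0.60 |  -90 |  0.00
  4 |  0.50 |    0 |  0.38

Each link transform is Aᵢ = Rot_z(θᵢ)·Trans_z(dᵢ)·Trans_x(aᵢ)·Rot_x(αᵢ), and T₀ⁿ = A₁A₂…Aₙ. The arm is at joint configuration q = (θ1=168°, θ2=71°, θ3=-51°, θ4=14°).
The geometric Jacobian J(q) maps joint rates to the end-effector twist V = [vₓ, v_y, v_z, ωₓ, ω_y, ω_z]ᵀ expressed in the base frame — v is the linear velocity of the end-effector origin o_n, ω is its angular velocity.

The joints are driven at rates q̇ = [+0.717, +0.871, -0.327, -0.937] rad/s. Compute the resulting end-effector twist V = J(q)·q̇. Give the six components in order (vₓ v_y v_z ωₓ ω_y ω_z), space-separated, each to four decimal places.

o_n = [-0.9584, 1.1076, 1.1030]
J₁: ẑ×o_n = [-1.1076, -0.9584, 0.0000], ω = ẑ
J2: z=[0.2079, 0.9781, 0.0000] o=[-0.6456, 0.1372, 0.0000] → [1.0789, -0.2293, 0.5077, 0.2079, 0.9781, 0.0000]
J3: z=[0.9249, -0.1966, 0.3256] o=[-0.6606, 0.4267, 0.2175] → [-0.3958, -0.9159, 0.5713, 0.9249, -0.1966, 0.3256]
J4: z=[-0.3783, -0.5630, 0.7348] o=[-0.6839, 0.9083, 0.5745] → [-0.4440, -0.0017, -0.2299, -0.3783, -0.5630, 0.7348]
V = J·q̇ = [0.6910, -0.5858, 0.4709, 0.2332, 1.4437, -0.0780]

0.6910 -0.5858 0.4709 0.2332 1.4437 -0.0780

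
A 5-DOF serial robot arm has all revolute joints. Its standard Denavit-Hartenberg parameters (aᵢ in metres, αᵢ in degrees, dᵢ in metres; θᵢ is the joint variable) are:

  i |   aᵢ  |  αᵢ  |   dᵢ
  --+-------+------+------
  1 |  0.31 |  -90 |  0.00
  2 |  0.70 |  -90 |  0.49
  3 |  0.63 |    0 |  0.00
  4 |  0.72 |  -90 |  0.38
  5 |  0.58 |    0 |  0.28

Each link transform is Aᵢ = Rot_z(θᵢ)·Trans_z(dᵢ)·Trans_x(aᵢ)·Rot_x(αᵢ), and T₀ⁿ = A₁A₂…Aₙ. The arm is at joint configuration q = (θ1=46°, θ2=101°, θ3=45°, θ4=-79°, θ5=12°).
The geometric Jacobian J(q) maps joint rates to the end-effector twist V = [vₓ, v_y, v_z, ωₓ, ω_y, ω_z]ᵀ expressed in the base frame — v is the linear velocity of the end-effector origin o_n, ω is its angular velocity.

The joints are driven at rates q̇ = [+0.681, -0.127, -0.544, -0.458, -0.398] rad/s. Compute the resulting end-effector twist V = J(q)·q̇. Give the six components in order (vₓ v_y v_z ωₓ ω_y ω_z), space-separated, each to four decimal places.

o_n = [-0.6585, 0.0844, -2.2763]
J₁: ẑ×o_n = [-0.0844, -0.6585, 0.0000], ω = ẑ
J2: z=[-0.7193, 0.6947, 0.0000] o=[0.2153, 0.2230, 0.0000] → [-1.5812, -1.6374, 0.7067, -0.7193, 0.6947, 0.0000]
J3: z=[-0.6819, -0.7061, 0.1908] o=[-0.2299, 0.4673, -0.6871] → [1.1952, -1.1654, -0.0415, -0.6819, -0.7061, 0.1908]
J4: z=[-0.6819, -0.7061, 0.1908] o=[0.0315, 0.0967, -1.1244] → [0.8157, -0.9171, -0.4788, -0.6819, -0.7061, 0.1908]
J5: z=[0.5222, -0.6527, -0.5489] o=[-0.5964, 0.0261, -1.6379] → [0.4486, 0.3675, -0.0101, 0.5222, -0.6527, -0.5489]
V = J·q̇ = [-1.0589, 0.6673, 0.1561, 0.5668, 0.8791, 0.7083]

-1.0589 0.6673 0.1561 0.5668 0.8791 0.7083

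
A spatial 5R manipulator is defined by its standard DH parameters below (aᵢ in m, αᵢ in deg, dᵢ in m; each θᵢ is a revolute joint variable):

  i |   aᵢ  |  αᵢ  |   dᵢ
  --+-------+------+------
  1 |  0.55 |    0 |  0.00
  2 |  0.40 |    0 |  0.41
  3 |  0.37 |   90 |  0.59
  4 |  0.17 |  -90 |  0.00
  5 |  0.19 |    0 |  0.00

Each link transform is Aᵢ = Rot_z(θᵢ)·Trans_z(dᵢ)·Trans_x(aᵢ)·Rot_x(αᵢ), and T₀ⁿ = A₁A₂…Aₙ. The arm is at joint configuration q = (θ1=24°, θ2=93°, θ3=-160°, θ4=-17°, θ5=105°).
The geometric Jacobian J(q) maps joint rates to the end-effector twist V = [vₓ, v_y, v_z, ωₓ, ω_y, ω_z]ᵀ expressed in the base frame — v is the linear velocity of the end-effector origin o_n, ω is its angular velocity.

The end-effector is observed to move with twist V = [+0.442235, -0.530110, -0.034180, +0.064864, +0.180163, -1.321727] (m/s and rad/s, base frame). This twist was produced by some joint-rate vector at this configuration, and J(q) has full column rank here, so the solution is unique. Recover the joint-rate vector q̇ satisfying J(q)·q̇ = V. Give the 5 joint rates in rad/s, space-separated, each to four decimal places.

o_n = [0.8011, 0.3832, 0.9647]
J₁: ẑ×o_n = [-0.3832, 0.8011, 0.0000], ω = ẑ
J2: z=[0.0000, 0.0000, 1.0000] o=[0.5025, 0.2237, 0.0000] → [-0.1595, 0.2987, 0.0000, 0.0000, 0.0000, 1.0000]
J3: z=[0.0000, 0.0000, 1.0000] o=[0.3209, 0.5801, 0.4100] → [0.1969, 0.4803, -0.0000, 0.0000, 0.0000, 1.0000]
J4: z=[-0.6820, -0.7314, 0.0000] o=[0.5915, 0.3278, 1.0000] → [0.0258, -0.0241, 0.1155, -0.6820, -0.7314, 0.0000]
J5: z=[0.2138, -0.1994, 0.9563] o=[0.7104, 0.2169, 0.9503] → [-0.1619, 0.0837, 0.0537, 0.2138, -0.1994, 0.9563]
q̇ = J⁺·V = [-0.5040, -0.9100, 0.3390, -0.1760, -0.2580]

-0.5040 -0.9100 0.3390 -0.1760 -0.2580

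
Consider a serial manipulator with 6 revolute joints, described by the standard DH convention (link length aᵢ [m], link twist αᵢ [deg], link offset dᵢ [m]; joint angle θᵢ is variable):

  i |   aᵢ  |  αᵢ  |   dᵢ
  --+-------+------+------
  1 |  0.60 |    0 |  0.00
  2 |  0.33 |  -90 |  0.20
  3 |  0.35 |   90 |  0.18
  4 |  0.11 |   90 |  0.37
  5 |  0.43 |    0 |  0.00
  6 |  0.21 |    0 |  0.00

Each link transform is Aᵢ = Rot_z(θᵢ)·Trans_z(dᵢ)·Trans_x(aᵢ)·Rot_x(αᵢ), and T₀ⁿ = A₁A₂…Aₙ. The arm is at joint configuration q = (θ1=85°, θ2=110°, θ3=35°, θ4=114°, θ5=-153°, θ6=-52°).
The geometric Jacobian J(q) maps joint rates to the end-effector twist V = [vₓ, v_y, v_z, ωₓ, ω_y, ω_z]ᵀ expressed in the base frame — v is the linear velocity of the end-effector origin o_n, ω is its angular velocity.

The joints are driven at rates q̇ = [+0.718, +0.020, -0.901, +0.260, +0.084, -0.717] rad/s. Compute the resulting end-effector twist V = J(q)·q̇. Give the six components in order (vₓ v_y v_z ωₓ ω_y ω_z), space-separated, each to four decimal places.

-0.5903 -0.8296 0.5598 0.0137 1.2030 1.2827

o_n = [-0.9015, 0.5941, 0.1070]
J₁: ẑ×o_n = [-0.5941, -0.9015, 0.0000], ω = ẑ
J2: z=[0.0000, 0.0000, 1.0000] o=[0.0523, 0.5977, 0.0000] → [0.0036, -0.9538, 0.0000, 0.0000, 0.0000, 1.0000]
J3: z=[0.2588, -0.9659, 0.0000] o=[-0.2665, 0.5123, 0.2000] → [0.0898, 0.0241, -0.5923, 0.2588, -0.9659, 0.0000]
J4: z=[-0.5540, -0.1485, 0.8192] o=[-0.4968, 0.2642, -0.0008] → [-0.2862, -0.2718, -0.2428, -0.5540, -0.1485, 0.8192]
J5: z=[-0.6176, -0.5866, -0.5240] o=[-0.6404, 0.1217, 0.3280] → [0.3772, 0.0004, -0.4449, -0.6176, -0.5866, -0.5240]
J6: z=[-0.6176, -0.5866, -0.5240] o=[-0.7461, 0.4558, 0.0787] → [0.0559, 0.0989, -0.1766, -0.6176, -0.5866, -0.5240]
V = J·q̇ = [-0.5903, -0.8296, 0.5598, 0.0137, 1.2030, 1.2827]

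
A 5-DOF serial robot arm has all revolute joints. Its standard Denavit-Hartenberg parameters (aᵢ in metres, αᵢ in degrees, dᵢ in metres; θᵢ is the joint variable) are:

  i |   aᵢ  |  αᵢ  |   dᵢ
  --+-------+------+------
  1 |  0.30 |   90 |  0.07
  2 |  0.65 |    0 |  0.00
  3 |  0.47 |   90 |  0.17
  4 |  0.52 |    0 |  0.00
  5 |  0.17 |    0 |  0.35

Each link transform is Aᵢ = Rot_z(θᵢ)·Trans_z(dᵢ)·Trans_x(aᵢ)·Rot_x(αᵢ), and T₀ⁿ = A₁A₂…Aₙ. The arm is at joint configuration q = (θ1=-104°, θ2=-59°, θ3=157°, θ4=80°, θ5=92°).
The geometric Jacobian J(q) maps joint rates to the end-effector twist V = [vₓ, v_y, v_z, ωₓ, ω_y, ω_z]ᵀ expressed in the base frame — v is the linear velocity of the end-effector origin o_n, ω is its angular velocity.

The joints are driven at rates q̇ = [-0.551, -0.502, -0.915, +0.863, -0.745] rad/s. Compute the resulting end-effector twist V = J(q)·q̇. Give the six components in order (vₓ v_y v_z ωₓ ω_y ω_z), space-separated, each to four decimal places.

o_n = [-0.9090, -0.7286, -0.0503]
J₁: ẑ×o_n = [0.7286, -0.9090, 0.0000], ω = ẑ
J2: z=[-0.9703, 0.2419, 0.0000] o=[-0.0726, -0.2911, 0.0700] → [-0.0291, -0.1167, 0.6268, -0.9703, 0.2419, 0.0000]
J3: z=[-0.9703, 0.2419, 0.0000] o=[-0.1536, -0.6159, -0.4872] → [0.1057, 0.4239, 0.2920, -0.9703, 0.2419, 0.0000]
J4: z=[-0.2396, -0.9609, 0.1392] o=[-0.3027, -0.5113, -0.0217] → [0.0577, -0.0912, -0.5305, -0.2396, -0.9609, 0.1392]
J5: z=[-0.2396, -0.9609, 0.1392] o=[-0.7965, -0.3752, 0.0677] → [0.1625, -0.0439, -0.0234, -0.2396, -0.9609, 0.1392]
V = J·q̇ = [-0.5548, 0.1256, -1.0223, 1.3466, -0.4562, -0.5346]

-0.5548 0.1256 -1.0223 1.3466 -0.4562 -0.5346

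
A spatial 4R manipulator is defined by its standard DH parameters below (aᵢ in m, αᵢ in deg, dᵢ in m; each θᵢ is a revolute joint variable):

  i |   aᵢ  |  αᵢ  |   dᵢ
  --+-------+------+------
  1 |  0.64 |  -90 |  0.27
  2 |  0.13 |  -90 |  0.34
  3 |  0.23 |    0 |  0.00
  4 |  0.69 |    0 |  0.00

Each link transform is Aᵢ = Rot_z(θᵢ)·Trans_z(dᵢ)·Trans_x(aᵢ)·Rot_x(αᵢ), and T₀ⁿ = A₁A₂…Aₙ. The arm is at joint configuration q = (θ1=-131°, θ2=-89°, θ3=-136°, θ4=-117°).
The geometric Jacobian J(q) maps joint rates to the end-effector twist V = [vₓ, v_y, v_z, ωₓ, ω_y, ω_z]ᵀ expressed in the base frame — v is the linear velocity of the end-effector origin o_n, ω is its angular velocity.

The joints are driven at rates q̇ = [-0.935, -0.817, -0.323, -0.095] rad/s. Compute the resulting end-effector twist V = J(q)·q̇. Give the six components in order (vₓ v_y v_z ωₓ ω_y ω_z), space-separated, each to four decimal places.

-0.5842 0.4442 0.2208 -0.3424 0.8514 -0.9277

o_n = [-0.5380, -0.3749, 0.0329]
J₁: ẑ×o_n = [0.3749, -0.5380, 0.0000], ω = ẑ
J2: z=[0.7547, -0.6561, 0.0000] o=[-0.4199, -0.4830, 0.2700] → [0.1556, 0.1790, 0.0041, 0.7547, -0.6561, 0.0000]
J3: z=[-0.6560, -0.7546, -0.0175] o=[-0.1648, -0.7078, 0.4000] → [0.2828, -0.2343, -0.5000, -0.6560, -0.7546, -0.0175]
J4: z=[-0.6560, -0.7546, -0.0175] o=[-0.0423, -0.8104, 0.2346] → [0.1598, -0.1237, -0.6597, -0.6560, -0.7546, -0.0175]
V = J·q̇ = [-0.5842, 0.4442, 0.2208, -0.3424, 0.8514, -0.9277]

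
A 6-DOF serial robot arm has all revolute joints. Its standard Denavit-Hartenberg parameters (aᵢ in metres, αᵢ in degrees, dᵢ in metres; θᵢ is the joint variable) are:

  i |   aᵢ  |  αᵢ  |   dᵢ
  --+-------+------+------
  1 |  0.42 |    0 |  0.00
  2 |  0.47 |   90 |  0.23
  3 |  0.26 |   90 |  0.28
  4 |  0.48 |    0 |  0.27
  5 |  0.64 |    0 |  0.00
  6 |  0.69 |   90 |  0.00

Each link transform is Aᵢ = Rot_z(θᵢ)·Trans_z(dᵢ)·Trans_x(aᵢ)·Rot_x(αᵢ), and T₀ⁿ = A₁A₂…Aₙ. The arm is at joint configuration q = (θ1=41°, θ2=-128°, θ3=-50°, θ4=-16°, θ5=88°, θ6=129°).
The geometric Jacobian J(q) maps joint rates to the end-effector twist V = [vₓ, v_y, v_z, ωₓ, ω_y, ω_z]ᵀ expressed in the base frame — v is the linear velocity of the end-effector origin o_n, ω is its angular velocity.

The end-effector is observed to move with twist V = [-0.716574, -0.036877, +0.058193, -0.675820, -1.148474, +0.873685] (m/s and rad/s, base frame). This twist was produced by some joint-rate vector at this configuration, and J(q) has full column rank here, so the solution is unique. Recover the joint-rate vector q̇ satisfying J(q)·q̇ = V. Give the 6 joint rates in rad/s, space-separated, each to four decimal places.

o_n = [-0.1684, -0.1904, -0.1542]
J₁: ẑ×o_n = [0.1904, -0.1684, 0.0000], ω = ẑ
J2: z=[0.0000, 0.0000, 1.0000] o=[0.3170, 0.2755, 0.0000] → [0.4660, -0.4854, 0.0000, 0.0000, 0.0000, 1.0000]
J3: z=[-0.9986, -0.0523, 0.0000] o=[0.3416, -0.1938, 0.2300] → [0.0201, -0.3837, -0.0301, -0.9986, -0.0523, 0.0000]
J4: z=[-0.0401, 0.7650, -0.6428] o=[0.0707, -0.3754, 0.0308] → [-0.0227, 0.1463, 0.1755, -0.0401, 0.7650, -0.6428]
J5: z=[-0.0401, 0.7650, -0.6428] o=[0.2075, -0.4581, -0.4962] → [0.4336, 0.2553, 0.2769, -0.0401, 0.7650, -0.6428]
J6: z=[-0.0401, 0.7650, -0.6428] o=[-0.3937, -0.6169, -0.6477] → [0.6516, -0.1250, -0.1894, -0.0401, 0.7650, -0.6428]
q̇ = J⁺·V = [0.5610, -0.6200, 0.7350, -0.6060, 0.0570, -0.9020]

0.5610 -0.6200 0.7350 -0.6060 0.0570 -0.9020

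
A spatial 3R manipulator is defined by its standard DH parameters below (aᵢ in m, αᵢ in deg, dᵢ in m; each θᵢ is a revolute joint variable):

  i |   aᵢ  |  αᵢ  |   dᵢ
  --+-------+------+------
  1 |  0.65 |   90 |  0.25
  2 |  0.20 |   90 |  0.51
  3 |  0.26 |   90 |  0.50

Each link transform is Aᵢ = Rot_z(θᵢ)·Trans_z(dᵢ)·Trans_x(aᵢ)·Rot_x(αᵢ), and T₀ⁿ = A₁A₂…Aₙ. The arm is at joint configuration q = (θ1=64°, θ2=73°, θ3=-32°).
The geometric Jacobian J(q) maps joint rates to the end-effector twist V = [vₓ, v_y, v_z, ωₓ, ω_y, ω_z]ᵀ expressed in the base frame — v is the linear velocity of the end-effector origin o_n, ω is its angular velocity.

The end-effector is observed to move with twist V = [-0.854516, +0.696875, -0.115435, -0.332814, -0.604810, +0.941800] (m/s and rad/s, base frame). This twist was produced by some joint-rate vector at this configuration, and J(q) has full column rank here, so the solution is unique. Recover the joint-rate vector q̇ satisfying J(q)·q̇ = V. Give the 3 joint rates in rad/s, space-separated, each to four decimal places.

o_n = [0.8830, 0.9613, 0.5059]
J₁: ẑ×o_n = [-0.9613, 0.8830, 0.0000], ω = ẑ
J2: z=[0.8988, -0.4384, 0.0000] o=[0.2849, 0.5842, 0.2500] → [-0.1122, -0.2300, 0.6011, 0.8988, -0.4384, 0.0000]
J3: z=[0.4192, 0.8595, -0.2924] o=[0.7690, 0.4132, 0.4413] → [0.2158, -0.0605, 0.1318, 0.4192, 0.8595, -0.2924]
q̇ = J⁺·V = [0.7310, -0.0340, -0.7210]

0.7310 -0.0340 -0.7210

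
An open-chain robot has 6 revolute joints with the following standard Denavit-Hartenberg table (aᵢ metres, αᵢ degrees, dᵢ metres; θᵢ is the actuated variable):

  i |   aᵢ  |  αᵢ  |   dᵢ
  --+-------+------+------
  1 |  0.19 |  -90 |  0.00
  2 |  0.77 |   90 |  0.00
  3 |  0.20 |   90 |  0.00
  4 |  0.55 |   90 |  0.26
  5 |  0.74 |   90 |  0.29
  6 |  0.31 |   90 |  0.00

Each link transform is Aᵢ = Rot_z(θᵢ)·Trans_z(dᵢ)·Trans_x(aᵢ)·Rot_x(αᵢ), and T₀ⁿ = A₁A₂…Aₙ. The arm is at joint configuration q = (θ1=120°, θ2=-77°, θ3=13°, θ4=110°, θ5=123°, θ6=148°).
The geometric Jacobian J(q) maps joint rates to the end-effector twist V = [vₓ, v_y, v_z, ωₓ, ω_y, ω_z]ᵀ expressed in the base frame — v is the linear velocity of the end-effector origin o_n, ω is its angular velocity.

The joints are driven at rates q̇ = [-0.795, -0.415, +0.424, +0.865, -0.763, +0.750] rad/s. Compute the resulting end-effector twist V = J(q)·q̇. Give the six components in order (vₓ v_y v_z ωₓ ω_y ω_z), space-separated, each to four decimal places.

o_n = [0.4066, 0.3447, 1.4922]
J₁: ẑ×o_n = [-0.3447, 0.4066, 0.0000], ω = ẑ
J2: z=[-0.8660, -0.5000, 0.0000] o=[-0.0950, 0.1645, 0.0000] → [-0.7461, 1.2923, 0.0948, -0.8660, -0.5000, 0.0000]
J3: z=[0.4872, -0.8438, 0.2250] o=[-0.1816, 0.3146, 0.7503] → [-0.6328, -0.2291, 0.5111, 0.4872, -0.8438, 0.2250]
J4: z=[0.8185, 0.5310, 0.2192] o=[-0.2425, 0.3300, 0.9401] → [0.2899, -0.3096, -0.3327, 0.8185, 0.5310, 0.2192]
J5: z=[-0.1194, -0.2159, 0.9691] o=[0.2794, 0.0174, 0.9348] → [-0.4375, 0.1899, -0.0116, -0.1194, -0.2159, 0.9691]
J6: z=[0.9171, -0.3980, 0.0243] o=[0.5263, 0.6146, 1.3975] → [-0.0311, -0.0897, -0.2951, 0.9171, -0.3980, 0.0243]
V = J·q̇ = [0.8766, -1.4367, -0.3229, 2.0529, 0.1753, -1.2312]

0.8766 -1.4367 -0.3229 2.0529 0.1753 -1.2312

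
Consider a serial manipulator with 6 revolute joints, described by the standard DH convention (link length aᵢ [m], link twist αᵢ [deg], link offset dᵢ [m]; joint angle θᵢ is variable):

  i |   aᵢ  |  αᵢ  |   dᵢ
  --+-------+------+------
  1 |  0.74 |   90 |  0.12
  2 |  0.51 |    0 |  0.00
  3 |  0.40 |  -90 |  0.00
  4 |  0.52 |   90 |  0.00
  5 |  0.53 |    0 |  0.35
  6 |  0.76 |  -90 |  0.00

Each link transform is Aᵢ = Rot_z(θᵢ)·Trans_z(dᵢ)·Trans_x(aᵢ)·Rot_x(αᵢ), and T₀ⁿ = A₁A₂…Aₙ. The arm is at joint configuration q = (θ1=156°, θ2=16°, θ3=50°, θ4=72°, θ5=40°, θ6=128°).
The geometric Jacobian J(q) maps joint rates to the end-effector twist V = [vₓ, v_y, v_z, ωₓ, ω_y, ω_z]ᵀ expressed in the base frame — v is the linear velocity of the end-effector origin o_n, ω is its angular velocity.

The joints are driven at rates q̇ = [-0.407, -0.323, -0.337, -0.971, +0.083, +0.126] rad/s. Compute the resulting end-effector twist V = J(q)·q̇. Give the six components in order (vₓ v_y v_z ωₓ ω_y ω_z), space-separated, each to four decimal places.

-0.3822 1.1359 -0.0782 -1.1264 -0.1503 -0.6204

o_n = [-1.0276, 0.3858, 1.1845]
J₁: ẑ×o_n = [-0.3858, -1.0276, 0.0000], ω = ẑ
J2: z=[0.4067, 0.9135, 0.0000] o=[-0.6760, 0.3010, 0.1200] → [0.9724, -0.4330, 0.3557, 0.4067, 0.9135, 0.0000]
J3: z=[0.4067, 0.9135, 0.0000] o=[-1.1239, 0.5004, 0.2606] → [0.8440, -0.3758, -0.1345, 0.4067, 0.9135, 0.0000]
J4: z=[0.8346, -0.3716, 0.4067] o=[-1.2725, 0.5666, 0.6260] → [-0.1340, -0.3665, -0.0599, 0.8346, -0.3716, 0.4067]
J5: z=[-0.2277, 0.4396, 0.8688] o=[-1.5334, 0.1413, 0.7728] → [-0.0314, 0.5331, -0.2780, -0.2277, 0.4396, 0.8688]
J6: z=[-0.2277, 0.4396, 0.8688] o=[-1.5324, -0.1634, 1.3301] → [-0.5411, 0.4054, -0.3470, -0.2277, 0.4396, 0.8688]
V = J·q̇ = [-0.3822, 1.1359, -0.0782, -1.1264, -0.1503, -0.6204]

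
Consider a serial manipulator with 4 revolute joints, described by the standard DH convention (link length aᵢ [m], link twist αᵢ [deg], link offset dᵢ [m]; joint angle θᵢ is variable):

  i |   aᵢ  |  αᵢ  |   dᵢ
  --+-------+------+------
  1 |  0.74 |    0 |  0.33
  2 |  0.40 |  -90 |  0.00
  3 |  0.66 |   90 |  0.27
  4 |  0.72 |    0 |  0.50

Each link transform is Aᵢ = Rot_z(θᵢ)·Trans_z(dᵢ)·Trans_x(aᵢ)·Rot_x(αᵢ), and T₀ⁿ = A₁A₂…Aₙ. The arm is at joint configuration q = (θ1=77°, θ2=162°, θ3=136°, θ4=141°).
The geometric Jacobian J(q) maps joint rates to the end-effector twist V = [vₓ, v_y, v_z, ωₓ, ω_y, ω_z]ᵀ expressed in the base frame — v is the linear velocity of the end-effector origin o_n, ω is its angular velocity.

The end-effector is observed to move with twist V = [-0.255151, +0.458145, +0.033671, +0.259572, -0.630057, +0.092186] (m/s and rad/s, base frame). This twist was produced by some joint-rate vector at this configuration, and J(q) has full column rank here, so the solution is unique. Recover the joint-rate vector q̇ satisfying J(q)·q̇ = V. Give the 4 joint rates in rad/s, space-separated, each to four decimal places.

o_n = [0.4386, -0.2300, -0.0995]
J₁: ẑ×o_n = [0.2300, 0.4386, -0.0000], ω = ẑ
J2: z=[0.0000, 0.0000, 1.0000] o=[0.1665, 0.7210, 0.3300] → [0.9511, 0.2721, -0.0000, 0.0000, 0.0000, 1.0000]
J3: z=[0.8572, -0.5150, 0.0000] o=[-0.0396, 0.3782, 0.3300] → [0.2212, 0.3681, -0.2751, 0.8572, -0.5150, 0.0000]
J4: z=[-0.3578, -0.5954, -0.7193] o=[0.4364, 0.6461, -0.1285] → [-0.6475, 0.0088, 0.3148, -0.3578, -0.5954, -0.7193]
q̇ = J⁺·V = [0.6730, -0.1600, 0.5470, 0.5850]

0.6730 -0.1600 0.5470 0.5850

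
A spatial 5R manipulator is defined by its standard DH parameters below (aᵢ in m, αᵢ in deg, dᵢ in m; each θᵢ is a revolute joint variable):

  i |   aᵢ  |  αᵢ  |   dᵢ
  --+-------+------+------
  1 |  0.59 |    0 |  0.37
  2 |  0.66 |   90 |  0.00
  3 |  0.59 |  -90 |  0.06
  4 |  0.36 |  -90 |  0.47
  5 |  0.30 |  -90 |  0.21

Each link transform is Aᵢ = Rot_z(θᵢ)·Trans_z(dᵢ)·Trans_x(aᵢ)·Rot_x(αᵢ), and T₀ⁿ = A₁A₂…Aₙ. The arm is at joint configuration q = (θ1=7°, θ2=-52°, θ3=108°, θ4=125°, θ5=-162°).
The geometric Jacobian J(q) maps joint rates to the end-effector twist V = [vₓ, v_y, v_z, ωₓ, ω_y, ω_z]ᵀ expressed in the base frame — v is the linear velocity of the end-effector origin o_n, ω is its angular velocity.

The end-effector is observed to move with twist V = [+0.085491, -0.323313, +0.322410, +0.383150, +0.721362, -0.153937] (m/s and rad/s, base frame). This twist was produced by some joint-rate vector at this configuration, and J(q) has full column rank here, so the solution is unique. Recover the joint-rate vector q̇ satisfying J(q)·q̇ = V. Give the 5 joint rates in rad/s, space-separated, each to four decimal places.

o_n = [0.5076, -0.0187, 0.5529]
J₁: ẑ×o_n = [0.0187, 0.5076, -0.0000], ω = ẑ
J2: z=[0.0000, 0.0000, 1.0000] o=[0.5856, 0.0719, 0.3700] → [0.0906, -0.0780, 0.0000, 0.0000, 0.0000, 1.0000]
J3: z=[-0.7071, -0.7071, 0.0000] o=[1.0523, -0.3948, 0.3700] → [-0.1293, 0.1293, -0.6511, -0.7071, -0.7071, 0.0000]
J4: z=[-0.6725, 0.6725, -0.3090] o=[0.8809, -0.3083, 0.9311] → [-0.1649, -0.1390, 0.0564, -0.6725, 0.6725, -0.3090]
J5: z=[-0.2266, -0.5846, -0.7791] o=[0.8185, 0.1712, 0.5895] → [-0.1266, 0.2340, -0.1387, -0.2266, -0.5846, -0.7791]
q̇ = J⁺·V = [-0.2540, -0.5130, -0.3210, 0.0380, -0.8020]

-0.2540 -0.5130 -0.3210 0.0380 -0.8020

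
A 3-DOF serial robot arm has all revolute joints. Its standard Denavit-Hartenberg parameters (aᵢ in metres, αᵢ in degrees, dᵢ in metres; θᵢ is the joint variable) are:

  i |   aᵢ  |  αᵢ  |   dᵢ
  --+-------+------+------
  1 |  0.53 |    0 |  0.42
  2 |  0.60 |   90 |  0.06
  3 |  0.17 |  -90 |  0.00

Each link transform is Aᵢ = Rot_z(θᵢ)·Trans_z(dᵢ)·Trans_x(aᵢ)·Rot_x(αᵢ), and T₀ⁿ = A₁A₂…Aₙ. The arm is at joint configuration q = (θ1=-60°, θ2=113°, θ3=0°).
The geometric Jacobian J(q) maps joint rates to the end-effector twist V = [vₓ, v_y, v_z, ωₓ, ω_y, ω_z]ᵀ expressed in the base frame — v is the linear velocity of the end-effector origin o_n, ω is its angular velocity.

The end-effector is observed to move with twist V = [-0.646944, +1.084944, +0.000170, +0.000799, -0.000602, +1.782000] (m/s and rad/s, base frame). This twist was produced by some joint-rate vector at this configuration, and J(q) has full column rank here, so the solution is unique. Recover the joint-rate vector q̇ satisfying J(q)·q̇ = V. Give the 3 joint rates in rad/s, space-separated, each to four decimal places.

0.9780 0.8040 0.0010

o_n = [0.7284, 0.1560, 0.4800]
J₁: ẑ×o_n = [-0.1560, 0.7284, 0.0000], ω = ẑ
J2: z=[0.0000, 0.0000, 1.0000] o=[0.2650, -0.4590, 0.4200] → [-0.6149, 0.4634, 0.0000, 0.0000, 0.0000, 1.0000]
J3: z=[0.7986, -0.6018, 0.0000] o=[0.6261, 0.0202, 0.4800] → [-0.0000, 0.0000, 0.1700, 0.7986, -0.6018, 0.0000]
q̇ = J⁺·V = [0.9780, 0.8040, 0.0010]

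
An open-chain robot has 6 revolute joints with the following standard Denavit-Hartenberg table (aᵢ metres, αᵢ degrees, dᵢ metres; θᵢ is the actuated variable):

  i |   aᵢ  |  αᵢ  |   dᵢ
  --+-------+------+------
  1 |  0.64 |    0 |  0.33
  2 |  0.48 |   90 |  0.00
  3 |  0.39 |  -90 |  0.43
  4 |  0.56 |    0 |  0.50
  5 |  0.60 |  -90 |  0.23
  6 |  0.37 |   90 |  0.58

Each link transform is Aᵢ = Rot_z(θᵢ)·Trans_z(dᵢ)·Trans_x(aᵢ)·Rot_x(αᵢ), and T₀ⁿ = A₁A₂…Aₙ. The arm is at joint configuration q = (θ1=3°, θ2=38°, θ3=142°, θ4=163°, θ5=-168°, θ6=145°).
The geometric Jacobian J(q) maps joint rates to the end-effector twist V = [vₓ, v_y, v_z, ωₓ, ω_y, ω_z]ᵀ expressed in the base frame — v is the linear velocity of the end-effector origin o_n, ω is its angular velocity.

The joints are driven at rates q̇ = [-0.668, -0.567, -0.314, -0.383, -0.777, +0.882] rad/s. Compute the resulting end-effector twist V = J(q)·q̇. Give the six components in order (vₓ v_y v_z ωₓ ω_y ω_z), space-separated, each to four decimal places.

o_n = [0.4540, 0.2510, 0.0456]
J₁: ẑ×o_n = [-0.2510, 0.4540, 0.0000], ω = ẑ
J2: z=[0.0000, 0.0000, 1.0000] o=[0.6391, 0.0335, 0.3300] → [-0.2175, -0.1851, 0.0000, 0.0000, 0.0000, 1.0000]
J3: z=[0.6561, -0.7547, 0.0000] o=[1.0014, 0.3484, 0.3300] → [0.2146, 0.1866, -0.4770, 0.6561, -0.7547, 0.0000]
J4: z=[-0.4646, -0.4039, -0.7880] o=[1.0515, -0.1777, 0.5701] → [0.5497, 0.2272, -0.4406, -0.4646, -0.4039, -0.7880]
J5: z=[-0.4646, -0.4039, -0.7880] o=[1.0303, 0.0207, -0.1536] → [0.1010, 0.5467, -0.3398, -0.4646, -0.4039, -0.7880]
J6: z=[-0.7054, 0.7068, 0.0537] o=[0.6023, -0.4206, 0.0331] → [-0.0272, 0.0008, -0.3690, -0.7054, 0.7068, 0.0537]
V = J·q̇ = [-0.0894, -0.7679, 0.2571, -0.2892, 1.3289, -0.2736]

-0.0894 -0.7679 0.2571 -0.2892 1.3289 -0.2736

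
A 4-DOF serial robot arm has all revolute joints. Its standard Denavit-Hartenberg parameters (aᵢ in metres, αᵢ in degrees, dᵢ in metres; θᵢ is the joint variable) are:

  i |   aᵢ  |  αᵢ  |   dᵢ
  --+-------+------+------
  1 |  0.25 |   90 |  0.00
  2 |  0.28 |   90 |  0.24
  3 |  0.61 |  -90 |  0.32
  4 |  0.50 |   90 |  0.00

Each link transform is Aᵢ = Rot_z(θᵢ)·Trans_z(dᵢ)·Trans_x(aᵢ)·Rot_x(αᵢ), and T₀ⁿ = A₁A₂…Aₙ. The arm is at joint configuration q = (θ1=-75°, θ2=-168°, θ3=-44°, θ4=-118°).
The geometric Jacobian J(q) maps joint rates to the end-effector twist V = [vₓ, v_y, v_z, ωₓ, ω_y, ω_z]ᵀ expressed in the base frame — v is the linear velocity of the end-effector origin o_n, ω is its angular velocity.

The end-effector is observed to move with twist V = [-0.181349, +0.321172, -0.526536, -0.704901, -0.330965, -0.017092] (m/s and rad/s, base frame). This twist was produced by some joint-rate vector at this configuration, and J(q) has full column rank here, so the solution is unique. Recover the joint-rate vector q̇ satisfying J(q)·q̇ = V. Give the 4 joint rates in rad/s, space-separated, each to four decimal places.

o_n = [-0.0955, 0.4364, 0.6305]
J₁: ẑ×o_n = [-0.4364, -0.0955, 0.0000], ω = ẑ
J2: z=[-0.9659, -0.2588, 0.0000] o=[0.0647, -0.2415, 0.0000] → [-0.1632, 0.6090, -0.6962, -0.9659, -0.2588, 0.0000]
J3: z=[-0.0538, 0.2008, 0.9781] o=[-0.2380, -0.0390, -0.0582] → [-0.3267, 0.1764, -0.0542, -0.0538, 0.2008, 0.9781]
J4: z=[-0.8707, 0.4701, -0.1444] o=[0.0430, 0.5495, 0.1636] → [0.2032, 0.4266, 0.1636, -0.8707, 0.4701, -0.1444]
q̇ = J⁺·V = [0.5150, 0.7910, -0.5490, -0.0340]

0.5150 0.7910 -0.5490 -0.0340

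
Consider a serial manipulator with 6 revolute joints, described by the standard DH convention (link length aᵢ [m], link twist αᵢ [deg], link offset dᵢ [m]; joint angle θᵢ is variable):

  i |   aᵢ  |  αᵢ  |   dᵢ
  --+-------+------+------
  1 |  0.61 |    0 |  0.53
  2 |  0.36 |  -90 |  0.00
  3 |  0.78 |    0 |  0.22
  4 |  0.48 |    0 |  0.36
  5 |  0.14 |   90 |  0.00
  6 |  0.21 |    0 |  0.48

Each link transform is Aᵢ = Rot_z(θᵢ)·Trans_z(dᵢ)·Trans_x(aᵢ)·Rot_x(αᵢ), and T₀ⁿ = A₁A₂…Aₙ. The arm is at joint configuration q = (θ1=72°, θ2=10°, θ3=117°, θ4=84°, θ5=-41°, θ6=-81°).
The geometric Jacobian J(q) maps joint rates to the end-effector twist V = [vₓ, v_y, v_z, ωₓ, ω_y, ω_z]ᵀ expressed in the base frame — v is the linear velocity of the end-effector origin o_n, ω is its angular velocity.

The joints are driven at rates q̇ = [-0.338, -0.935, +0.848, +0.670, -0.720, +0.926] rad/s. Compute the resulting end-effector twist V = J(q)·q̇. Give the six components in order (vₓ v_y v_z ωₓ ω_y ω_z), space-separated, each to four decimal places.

-0.4508 -0.4187 0.9135 -0.7462 0.4247 -2.1432

o_n = [-0.2418, 0.1958, -0.5031]
J₁: ẑ×o_n = [-0.1958, -0.2418, 0.0000], ω = ẑ
J2: z=[0.0000, 0.0000, 1.0000] o=[0.1885, 0.5801, 0.5300] → [0.3843, -0.4303, 0.0000, 0.0000, 0.0000, 1.0000]
J3: z=[-0.9903, 0.1392, 0.0000] o=[0.2386, 0.9366, 0.5300] → [-0.1438, -1.0231, 0.8005, -0.9903, 0.1392, 0.0000]
J4: z=[-0.9903, 0.1392, 0.0000] o=[-0.0285, 0.6166, -0.1650] → [-0.0471, -0.3349, 0.4464, -0.9903, 0.1392, 0.0000]
J5: z=[-0.9903, 0.1392, 0.0000] o=[-0.4474, 0.2229, 0.0070] → [-0.0710, -0.5052, -0.0017, -0.9903, 0.1392, 0.0000]
J6: z=[0.0476, 0.3387, -0.9397] o=[-0.4657, 0.0927, -0.0409] → [-0.0597, -0.1884, -0.0709, 0.0476, 0.3387, -0.9397]
V = J·q̇ = [-0.4508, -0.4187, 0.9135, -0.7462, 0.4247, -2.1432]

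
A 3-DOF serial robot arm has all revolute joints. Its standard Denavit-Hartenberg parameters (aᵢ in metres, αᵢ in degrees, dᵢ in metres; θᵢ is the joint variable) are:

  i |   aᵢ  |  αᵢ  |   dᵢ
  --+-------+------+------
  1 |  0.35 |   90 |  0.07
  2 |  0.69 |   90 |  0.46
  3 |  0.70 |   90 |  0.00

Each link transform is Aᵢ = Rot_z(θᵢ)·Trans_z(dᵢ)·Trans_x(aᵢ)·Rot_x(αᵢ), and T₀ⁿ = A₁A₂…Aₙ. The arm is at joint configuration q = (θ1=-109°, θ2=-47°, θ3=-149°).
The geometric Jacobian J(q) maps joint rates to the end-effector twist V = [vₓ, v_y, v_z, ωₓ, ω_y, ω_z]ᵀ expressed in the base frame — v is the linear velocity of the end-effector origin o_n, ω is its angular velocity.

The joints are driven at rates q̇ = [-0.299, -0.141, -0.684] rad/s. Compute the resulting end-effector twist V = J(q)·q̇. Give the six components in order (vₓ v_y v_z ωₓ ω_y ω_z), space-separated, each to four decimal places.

o_n = [-0.2280, -0.3566, 0.0042]
J₁: ẑ×o_n = [0.3566, -0.2280, 0.0000], ω = ẑ
J2: z=[-0.9455, 0.3256, 0.0000] o=[-0.1139, -0.3309, 0.0700] → [-0.0214, -0.0622, 0.0614, -0.9455, 0.3256, 0.0000]
J3: z=[0.2381, 0.6915, -0.6820] o=[-0.7021, -0.6261, -0.4346] → [0.4873, -0.4278, -0.2637, 0.2381, 0.6915, -0.6820]
V = J·q̇ = [-0.4369, 0.3696, 0.1717, -0.0295, -0.5189, 0.1675]

-0.4369 0.3696 0.1717 -0.0295 -0.5189 0.1675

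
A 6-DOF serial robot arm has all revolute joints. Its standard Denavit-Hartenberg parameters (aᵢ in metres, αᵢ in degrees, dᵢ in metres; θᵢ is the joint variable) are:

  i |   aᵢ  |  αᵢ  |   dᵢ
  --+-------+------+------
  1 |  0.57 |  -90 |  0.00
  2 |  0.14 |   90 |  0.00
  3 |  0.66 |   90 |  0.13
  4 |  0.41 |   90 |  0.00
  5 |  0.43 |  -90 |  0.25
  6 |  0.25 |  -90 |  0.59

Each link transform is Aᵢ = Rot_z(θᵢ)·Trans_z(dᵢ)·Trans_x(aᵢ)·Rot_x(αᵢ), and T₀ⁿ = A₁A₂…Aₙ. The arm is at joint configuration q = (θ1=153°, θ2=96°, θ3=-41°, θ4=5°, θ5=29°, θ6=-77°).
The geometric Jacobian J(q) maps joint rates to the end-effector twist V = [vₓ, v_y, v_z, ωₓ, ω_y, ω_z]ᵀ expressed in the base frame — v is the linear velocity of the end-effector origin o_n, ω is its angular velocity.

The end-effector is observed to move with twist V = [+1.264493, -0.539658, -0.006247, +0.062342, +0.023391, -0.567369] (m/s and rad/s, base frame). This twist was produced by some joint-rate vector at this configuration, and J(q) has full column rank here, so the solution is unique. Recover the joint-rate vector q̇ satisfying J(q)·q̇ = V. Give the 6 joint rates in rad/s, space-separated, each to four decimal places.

-0.9080 -0.0760 0.1240 -0.3180 0.1800 0.5910

o_n = [0.4551, 1.3254, -0.5543]
J₁: ẑ×o_n = [-1.3254, 0.4551, 0.0000], ω = ẑ
J2: z=[-0.4540, -0.8910, 0.0000] o=[-0.5079, 0.2588, 0.0000] → [0.4939, -0.2516, 0.3738, -0.4540, -0.8910, 0.0000]
J3: z=[-0.8861, 0.4515, -0.1045] o=[-0.4948, 0.2521, -0.1392] → [-0.0752, -0.4671, -1.3799, -0.8861, 0.4515, -0.1045]
J4: z=[0.2815, 0.7036, 0.6525] o=[-0.3671, 0.6730, -0.6482] → [-0.3596, 0.5100, -0.3948, 0.2815, 0.7036, 0.6525]
J5: z=[0.9148, -0.4020, 0.0387] o=[-0.2484, 0.9133, -0.9585] → [-0.1784, -0.3426, 0.6598, 0.9148, -0.4020, 0.0387]
J6: z=[0.1059, 0.3313, 0.9376] o=[0.1479, 1.1798, -1.0974] → [0.0435, 0.2305, -0.0864, 0.1059, 0.3313, 0.9376]
q̇ = J⁺·V = [-0.9080, -0.0760, 0.1240, -0.3180, 0.1800, 0.5910]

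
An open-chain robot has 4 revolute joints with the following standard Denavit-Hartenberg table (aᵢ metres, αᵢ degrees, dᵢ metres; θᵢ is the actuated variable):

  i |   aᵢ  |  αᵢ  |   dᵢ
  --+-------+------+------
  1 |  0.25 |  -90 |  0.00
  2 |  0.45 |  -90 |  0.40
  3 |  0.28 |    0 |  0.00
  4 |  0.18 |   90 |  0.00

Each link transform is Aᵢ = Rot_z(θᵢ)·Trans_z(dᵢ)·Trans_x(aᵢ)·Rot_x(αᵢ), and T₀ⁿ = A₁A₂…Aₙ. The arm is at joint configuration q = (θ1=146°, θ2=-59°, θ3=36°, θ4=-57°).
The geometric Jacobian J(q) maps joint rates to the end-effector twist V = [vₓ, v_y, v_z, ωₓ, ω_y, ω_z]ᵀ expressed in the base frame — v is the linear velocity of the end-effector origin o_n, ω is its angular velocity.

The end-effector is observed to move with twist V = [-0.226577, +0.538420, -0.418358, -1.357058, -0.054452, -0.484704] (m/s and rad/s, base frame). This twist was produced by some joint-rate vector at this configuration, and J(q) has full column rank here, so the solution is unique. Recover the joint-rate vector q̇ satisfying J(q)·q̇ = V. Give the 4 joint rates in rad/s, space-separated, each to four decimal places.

o_n = [-0.7356, 0.1344, 0.7239]
J₁: ẑ×o_n = [-0.1344, -0.7356, 0.0000], ω = ẑ
J2: z=[-0.5592, -0.8290, 0.0000] o=[-0.2073, 0.1398, 0.0000] → [-0.6002, 0.4048, -0.4350, -0.5592, -0.8290, 0.0000]
J3: z=[-0.7106, 0.4793, -0.5150] o=[-0.6231, -0.0622, 0.3857] → [0.2634, 0.2983, -0.0858, -0.7106, 0.4793, -0.5150]
J4: z=[-0.7106, 0.4793, -0.5150] o=[-0.6278, 0.1395, 0.5799] → [0.0664, 0.1579, 0.0553, -0.7106, 0.4793, -0.5150]
q̇ = J⁺·V = [0.1730, 0.8040, 0.9870, 0.2900]

0.1730 0.8040 0.9870 0.2900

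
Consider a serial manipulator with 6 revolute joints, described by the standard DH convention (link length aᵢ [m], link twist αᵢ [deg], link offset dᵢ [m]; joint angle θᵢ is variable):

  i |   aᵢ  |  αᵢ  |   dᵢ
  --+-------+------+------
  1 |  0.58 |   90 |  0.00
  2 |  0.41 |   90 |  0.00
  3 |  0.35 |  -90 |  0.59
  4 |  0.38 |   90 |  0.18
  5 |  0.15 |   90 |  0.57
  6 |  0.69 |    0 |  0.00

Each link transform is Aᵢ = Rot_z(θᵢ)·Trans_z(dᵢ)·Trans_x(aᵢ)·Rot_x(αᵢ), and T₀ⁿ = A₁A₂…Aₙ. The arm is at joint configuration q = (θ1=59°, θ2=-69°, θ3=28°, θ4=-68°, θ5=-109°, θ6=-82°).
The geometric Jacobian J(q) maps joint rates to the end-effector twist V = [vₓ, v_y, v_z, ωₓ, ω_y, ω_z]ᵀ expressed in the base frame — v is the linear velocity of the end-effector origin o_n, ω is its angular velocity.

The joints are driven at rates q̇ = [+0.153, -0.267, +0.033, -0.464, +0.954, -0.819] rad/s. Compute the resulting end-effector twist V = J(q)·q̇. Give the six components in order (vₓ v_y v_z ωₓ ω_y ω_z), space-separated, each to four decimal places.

0.0050 -0.8633 0.0668 -1.5876 -0.3293 -0.0744

o_n = [0.2629, 0.0106, -1.1694]
J₁: ẑ×o_n = [-0.0106, 0.2629, 0.0000], ω = ẑ
J2: z=[0.8572, -0.5150, 0.0000] o=[0.2987, 0.4972, 0.0000] → [0.6023, 1.0024, -0.4355, 0.8572, -0.5150, 0.0000]
J3: z=[-0.4808, -0.8002, -0.3584] o=[0.3744, 0.6231, -0.3828] → [0.4100, -0.3383, 0.2053, -0.4808, -0.8002, -0.3584]
J4: z=[0.6702, -0.5990, 0.4383] o=[0.2886, 0.1613, -0.8827] → [0.2377, 0.1809, -0.1163, 0.6702, -0.5990, 0.4383]
J5: z=[-0.7043, -0.3271, 0.6300] o=[0.3203, -0.2243, -1.0474] → [-0.1081, -0.1221, -0.1842, -0.7043, -0.3271, 0.6300]
J6: z=[0.4395, 0.4961, 0.7488] o=[-0.1648, -0.2901, -0.7192] → [-0.4486, 0.5182, -0.0801, 0.4395, 0.4961, 0.7488]
V = J·q̇ = [0.0050, -0.8633, 0.0668, -1.5876, -0.3293, -0.0744]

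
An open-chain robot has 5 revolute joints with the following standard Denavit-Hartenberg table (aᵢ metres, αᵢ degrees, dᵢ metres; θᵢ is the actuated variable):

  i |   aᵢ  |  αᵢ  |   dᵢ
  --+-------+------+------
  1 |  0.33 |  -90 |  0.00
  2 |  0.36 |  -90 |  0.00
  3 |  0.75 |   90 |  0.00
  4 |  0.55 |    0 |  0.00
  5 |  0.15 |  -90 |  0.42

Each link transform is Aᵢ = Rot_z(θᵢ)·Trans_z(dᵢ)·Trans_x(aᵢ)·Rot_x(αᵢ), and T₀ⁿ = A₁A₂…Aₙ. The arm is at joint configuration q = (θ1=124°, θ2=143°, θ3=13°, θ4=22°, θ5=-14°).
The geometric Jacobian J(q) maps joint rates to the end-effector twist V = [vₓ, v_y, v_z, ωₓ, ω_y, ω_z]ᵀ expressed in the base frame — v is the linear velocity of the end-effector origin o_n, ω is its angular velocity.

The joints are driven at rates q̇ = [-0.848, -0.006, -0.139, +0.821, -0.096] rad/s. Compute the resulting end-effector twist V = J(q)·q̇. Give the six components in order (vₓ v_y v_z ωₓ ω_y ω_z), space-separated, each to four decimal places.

o_n = [0.6311, -1.1009, -0.9182]
J₁: ẑ×o_n = [1.1009, 0.6311, -0.0000], ω = ẑ
J2: z=[-0.8290, -0.5592, 0.0000] o=[-0.1845, 0.2736, 0.0000] → [0.5135, -0.7612, 1.5956, -0.8290, -0.5592, 0.0000]
J3: z=[0.3365, -0.4989, 0.7986] o=[-0.0238, 0.0352, -0.2167] → [1.2574, 0.7591, -0.0556, 0.3365, -0.4989, 0.7986]
J4: z=[-0.7073, -0.6938, -0.1354] o=[0.4425, -0.3543, -0.6564] → [0.0805, -0.2107, 0.6590, -0.7073, -0.6938, -0.1354]
J5: z=[-0.7073, -0.6938, -0.1354] o=[0.8288, -0.7219, -0.7909] → [0.0370, -0.0633, 0.1309, -0.7073, -0.6938, -0.1354]
V = J·q̇ = [-1.0488, -0.8030, 0.5266, -0.5546, -0.4303, -1.0572]

-1.0488 -0.8030 0.5266 -0.5546 -0.4303 -1.0572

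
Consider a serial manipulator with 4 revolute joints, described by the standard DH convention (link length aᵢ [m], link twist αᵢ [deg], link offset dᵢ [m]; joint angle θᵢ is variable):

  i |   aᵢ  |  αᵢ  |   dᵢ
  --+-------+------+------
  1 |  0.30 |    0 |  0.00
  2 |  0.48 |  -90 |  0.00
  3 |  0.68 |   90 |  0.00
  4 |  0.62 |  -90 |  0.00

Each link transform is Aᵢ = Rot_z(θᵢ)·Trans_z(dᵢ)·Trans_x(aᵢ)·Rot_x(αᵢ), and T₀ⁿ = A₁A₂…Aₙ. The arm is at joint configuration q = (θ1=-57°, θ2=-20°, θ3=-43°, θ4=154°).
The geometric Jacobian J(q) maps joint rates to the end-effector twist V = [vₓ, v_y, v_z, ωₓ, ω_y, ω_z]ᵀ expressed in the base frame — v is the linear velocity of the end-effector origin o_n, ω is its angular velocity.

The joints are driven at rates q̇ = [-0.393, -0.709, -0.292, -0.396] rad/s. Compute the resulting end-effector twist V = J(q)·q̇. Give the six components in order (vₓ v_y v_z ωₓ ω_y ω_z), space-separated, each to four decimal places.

-0.4161 -0.5005 0.0996 -0.2238 -0.3288 -1.3916

o_n = [0.5564, -0.7456, 0.0837]
J₁: ẑ×o_n = [0.7456, 0.5564, -0.0000], ω = ẑ
J2: z=[0.0000, 0.0000, 1.0000] o=[0.1634, -0.2516, 0.0000] → [0.4940, 0.3930, -0.0000, 0.0000, 0.0000, 1.0000]
J3: z=[0.9744, 0.2250, 0.0000] o=[0.2714, -0.7193, 0.0000] → [0.0188, -0.0816, -0.0898, 0.9744, 0.2250, 0.0000]
J4: z=[-0.1534, 0.6645, 0.7314] o=[0.3832, -1.2039, 0.4638] → [-0.5877, 0.0683, -0.1854, -0.1534, 0.6645, 0.7314]
V = J·q̇ = [-0.4161, -0.5005, 0.0996, -0.2238, -0.3288, -1.3916]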